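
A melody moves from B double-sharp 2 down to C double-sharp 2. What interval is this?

M7

Descending from B##2 to C##2 is the same interval as ascending C##2 to B##2.
C to B spans seven letter names (C-D-E-F-G-A-B): a seventh.
Counting semitones, C##2→B##2 is 11, which is the major seventh.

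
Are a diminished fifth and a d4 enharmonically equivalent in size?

No

A diminished fifth is 6 semitones but a diminished fourth is 4 semitones — different sizes.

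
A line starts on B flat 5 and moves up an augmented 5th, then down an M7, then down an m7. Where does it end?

A 4

An augmented fifth up from Bb5 is F#6.
A major seventh down from F#6 is G5.
Down a minor seventh from G5: A4 (10 semitones down).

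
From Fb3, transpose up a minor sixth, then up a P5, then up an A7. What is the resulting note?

Up a minor sixth from Fb3: Dbb4 (8 semitones up).
A perfect fifth up from Dbb4 is Abb4.
Up an augmented seventh from Abb4: G5 (12 semitones up).

G5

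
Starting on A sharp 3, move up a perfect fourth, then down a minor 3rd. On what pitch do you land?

A perfect fourth up from A#3 is D#4.
A minor third down from D#4 is B#3.

B sharp 3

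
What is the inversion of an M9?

minor 7th

First reduce the compound major ninth to its simple form, a major second.
Interval numbers invert to sum to nine: 2 + 7 = 9, so a second inverts to a seventh.
And major becomes minor under inversion, so we get a minor seventh.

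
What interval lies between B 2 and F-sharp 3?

P5

B to F spans five letter names (B-C-D-E-F): a fifth.
The perfect fifth spans 7 semitones, and B2 to F#3 is exactly 7 semitones — so this is a perfect fifth.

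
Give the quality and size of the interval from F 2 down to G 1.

Descending from F2 to G1 is the same interval as ascending G1 to F2.
G to F spans seven letter names (G-A-B-C-D-E-F): a seventh.
At 10 semitones, G1→F2 falls one short of a major seventh: minor.

minor 7th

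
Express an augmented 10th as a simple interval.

A3

Each octave removed subtracts seven from the number: 10 − 7 = 3.
Quality carries through unchanged, so the simple form is an augmented third.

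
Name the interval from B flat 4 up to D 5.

B to D spans three letter names (B-C-D), so the interval is some kind of third.
The major third spans 4 semitones, and Bb4 to D5 is exactly 4 semitones — so this is a major third.

M3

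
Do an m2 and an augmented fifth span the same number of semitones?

No

A minor second spans 1 semitone; an augmented fifth spans 8 semitones. They differ by 7.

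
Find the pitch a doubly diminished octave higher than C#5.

Cb6

The letter stays C (same as the start), shifted an octave up.
A doubly diminished octave spans 10 semitones, so from C#5 the target pitch is Cb6.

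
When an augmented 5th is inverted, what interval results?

The rule of nine gives the new number: 9 − 5 = 4, so a fifth becomes a fourth.
Quality inverts too: augmented becomes diminished. That makes the inversion a diminished fourth.

d4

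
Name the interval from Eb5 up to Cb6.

E to C spans six letter names (E-F-G-A-B-C): a sixth.
A major sixth would be 9 semitones, but Eb5 to Cb6 is 8 — one semitone narrower, making it a minor sixth.

minor sixth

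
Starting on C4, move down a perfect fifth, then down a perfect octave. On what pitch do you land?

A perfect fifth down from C4 is F3.
F3 down a perfect octave → F2 (12 semitones).

F2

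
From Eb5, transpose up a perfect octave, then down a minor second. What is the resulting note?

D6

Eb5 up a perfect octave → Eb6 (12 semitones).
Eb6 down a minor second → D6 (1 semitone).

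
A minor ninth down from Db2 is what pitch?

C1

The ninth's letter: D down two letter names plus an octave → C.
A minor ninth spans 13 semitones, so from Db2 the target pitch is C1.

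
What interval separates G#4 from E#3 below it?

minor tenth

Descending from G#4 to E#3 is the same interval as ascending E#3 to G#4.
E to G spans three letter names (E-F-G), plus an octave: a tenth.
E#3 to G#4 is 15 semitones, a half step short of the major tenth (16), so this is minor.
(Equivalently, a compound minor third: a minor third plus an octave.)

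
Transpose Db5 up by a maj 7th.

Seven letter names up from D: C.
Moving 11 semitones up from Db5 (the size of a major seventh) reaches C6.

C6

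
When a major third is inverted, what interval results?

minor sixth

Inverted interval numbers add to nine, so a third pairs with a sixth (3 + 6 = 9).
And major becomes minor under inversion, so we get a minor sixth.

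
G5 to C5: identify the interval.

perfect fifth

Descending from G5 to C5 is the same interval as ascending C5 to G5.
C to G spans five letter names (C-D-E-F-G), so the interval is some kind of fifth.
Counting semitones, C5→G5 is 7, which is the perfect fifth.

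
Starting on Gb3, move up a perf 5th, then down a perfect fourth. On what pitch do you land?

Ab3

Gb3 up a perfect fifth → Db4 (7 semitones).
A perfect fourth down from Db4 is Ab3.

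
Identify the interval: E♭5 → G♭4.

major 6th

Descending from Eb5 to Gb4 is the same interval as ascending Gb4 to Eb5.
G to E spans six letter names (G-A-B-C-D-E), so the interval is some kind of sixth.
Counting semitones, Gb4→Eb5 is 9, which is the major sixth.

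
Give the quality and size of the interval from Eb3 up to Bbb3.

diminished 5th

E to B spans five letter names (E-F-G-A-B) — that makes it a fifth of some quality.
The perfect fifth is 7 semitones; here we have 6, one semitone narrower: diminished.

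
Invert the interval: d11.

First reduce the compound diminished eleventh to its simple form, a diminished fourth.
Interval numbers invert to sum to nine: 4 + 5 = 9, so a fourth inverts to a fifth.
The quality also flips — diminished becomes augmented — giving an augmented fifth.

augmented 5th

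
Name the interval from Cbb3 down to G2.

Descending from Cbb3 to G2 is the same interval as ascending G2 to Cbb3.
G to C spans four letter names (G-A-B-C), so the interval is some kind of fourth.
A perfect fourth would be 5 semitones; G2 to Cbb3 is 3, two semitones narrower, so the interval is doubly diminished.

dd4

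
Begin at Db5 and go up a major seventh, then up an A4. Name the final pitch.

F#6

Db5 up a major seventh → C6 (11 semitones).
C6 up an augmented fourth → F#6 (6 semitones).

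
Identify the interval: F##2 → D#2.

major third

Descending from F##2 to D#2 is the same interval as ascending D#2 to F##2.
D to F spans three letter names (D-E-F) — that makes it a third of some quality.
The major third spans 4 semitones, and D#2 to F##2 is exactly 4 semitones — so this is a major third.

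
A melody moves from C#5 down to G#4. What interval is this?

perfect fourth

Descending from C#5 to G#4 is the same interval as ascending G#4 to C#5.
G to C spans four letter names (G-A-B-C), so the interval is some kind of fourth.
The perfect fourth spans 5 semitones, and G#4 to C#5 is exactly 5 semitones — so this is a perfect fourth.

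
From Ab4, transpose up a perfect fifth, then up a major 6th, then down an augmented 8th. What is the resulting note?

Cb5

Up a perfect fifth from Ab4: Eb5 (7 semitones up).
Up a major sixth from Eb5: C6 (9 semitones up).
An augmented octave down from C6 is Cb5.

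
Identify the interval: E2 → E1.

Descending from E2 to E1 is the same interval as ascending E1 to E2.
E to E is the same letter name, plus an octave: an octave.
Counting semitones, E1→E2 is 12, which is the perfect octave.

perfect octave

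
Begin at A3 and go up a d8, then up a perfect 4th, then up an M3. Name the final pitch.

Up a diminished octave from A3: Ab4 (11 semitones up).
A perfect fourth up from Ab4 is Db5.
A major third up from Db5 is F5.

F5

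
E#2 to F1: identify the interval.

Descending from E#2 to F1 is the same interval as ascending F1 to E#2.
F to E spans seven letter names (F-G-A-B-C-D-E): a seventh.
A major seventh would be 11 semitones; F1 to E#2 is 12, one semitone wider, so the interval is augmented.

augmented 7th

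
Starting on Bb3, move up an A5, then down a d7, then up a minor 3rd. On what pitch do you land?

B#3

Bb3 up an augmented fifth → F#4 (8 semitones).
A diminished seventh down from F#4 is G##3.
A minor third up from G##3 is B#3.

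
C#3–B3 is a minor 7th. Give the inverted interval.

M2

Interval numbers invert to sum to nine: 7 + 2 = 9, so a seventh inverts to a second.
Quality inverts too: minor becomes major. That makes the inversion a major second.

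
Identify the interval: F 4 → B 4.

augmented fourth

F to B spans four letter names (F-G-A-B) — that makes it a fourth of some quality.
The perfect fourth is 5 semitones; here we have 6, one semitone wider: augmented.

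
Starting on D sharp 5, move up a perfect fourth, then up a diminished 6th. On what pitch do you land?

E flat 6

A perfect fourth up from D#5 is G#5.
Up a diminished sixth from G#5: Eb6 (7 semitones up).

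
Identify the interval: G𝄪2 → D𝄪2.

Descending from G##2 to D##2 is the same interval as ascending D##2 to G##2.
D to G spans four letter names (D-E-F-G) — that makes it a fourth of some quality.
Counting semitones, D##2→G##2 is 5, which is the perfect fourth.

perfect 4th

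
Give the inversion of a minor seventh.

Interval numbers invert to sum to nine: 7 + 2 = 9, so a seventh inverts to a second.
The quality also flips — minor becomes major — giving a major second.

major 2nd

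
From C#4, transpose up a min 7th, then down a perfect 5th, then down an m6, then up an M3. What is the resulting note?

A minor seventh up from C#4 is B4.
Down a perfect fifth from B4: E4 (7 semitones down).
E4 down a minor sixth → G#3 (8 semitones).
A major third up from G#3 is B#3.

B#3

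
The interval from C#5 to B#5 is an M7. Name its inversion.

Interval numbers invert to sum to nine: 7 + 2 = 9, so a seventh inverts to a second.
Quality inverts too: major becomes minor. That makes the inversion a minor second.

minor second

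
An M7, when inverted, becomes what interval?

The rule of nine gives the new number: 9 − 7 = 2, so a seventh becomes a second.
And major becomes minor under inversion, so we get a minor second.

m2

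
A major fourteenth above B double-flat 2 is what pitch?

The fourteenth's letter: B up seven letter names plus an octave → A.
A major fourteenth spans 23 semitones, so from Bbb2 the target pitch is Ab4.

A flat 4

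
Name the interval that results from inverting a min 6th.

Interval numbers invert to sum to nine: 6 + 3 = 9, so a sixth inverts to a third.
Quality inverts too: minor becomes major. That makes the inversion a major third.

major third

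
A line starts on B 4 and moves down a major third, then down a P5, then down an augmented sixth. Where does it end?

A major third down from B4 is G4.
A perfect fifth down from G4 is C4.
An augmented sixth down from C4 is Ebb3.

E double-flat 3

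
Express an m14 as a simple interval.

minor 7th

Each octave removed subtracts seven from the number: 14 − 7 = 7.
Quality carries through unchanged, so the simple form is a minor seventh.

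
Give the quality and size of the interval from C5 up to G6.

perfect 12th

C to G spans five letter names (C-D-E-F-G), plus an octave, so the interval is some kind of twelfth.
The perfect twelfth spans 19 semitones, and C5 to G6 is exactly 19 semitones — so this is a perfect twelfth.
(Equivalently, a compound perfect fifth: a perfect fifth plus an octave.)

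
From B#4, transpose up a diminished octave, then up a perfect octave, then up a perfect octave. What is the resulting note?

A diminished octave up from B#4 is B5.
B5 up a perfect octave → B6 (12 semitones).
A perfect octave up from B6 is B7.

B7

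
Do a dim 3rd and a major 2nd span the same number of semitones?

A diminished third spans 2 semitones, and a major second also spans 2 semitones — they're enharmonic.

Yes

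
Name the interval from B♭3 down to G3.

Descending from Bb3 to G3 is the same interval as ascending G3 to Bb3.
G to B spans three letter names (G-A-B) — that makes it a third of some quality.
G3 to Bb3 is 3 semitones, a half step short of the major third (4), so this is minor.

m3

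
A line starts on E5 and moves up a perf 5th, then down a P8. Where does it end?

B4

Up a perfect fifth from E5: B5 (7 semitones up).
B5 down a perfect octave → B4 (12 semitones).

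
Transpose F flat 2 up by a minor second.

G double-flat 2

The second takes the letter from F up to G.
A minor second spans 1 semitone, so from Fb2 the target pitch is Gbb2.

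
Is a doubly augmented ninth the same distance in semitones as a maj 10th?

Yes

A doubly augmented ninth spans 16 semitones, and a major tenth also spans 16 semitones — they're enharmonic.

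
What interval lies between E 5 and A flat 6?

E to A spans four letter names (E-F-G-A), plus an octave — that makes it an eleventh of some quality.
A perfect eleventh would be 17 semitones; E5 to Ab6 is 16, one semitone narrower, so the interval is diminished.
(Equivalently, a compound diminished fourth: a diminished fourth plus an octave.)

diminished eleventh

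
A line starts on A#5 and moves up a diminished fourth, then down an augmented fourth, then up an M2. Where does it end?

Bb5

A#5 up a diminished fourth → D6 (4 semitones).
Down an augmented fourth from D6: Ab5 (6 semitones down).
Up a major second from Ab5: Bb5 (2 semitones up).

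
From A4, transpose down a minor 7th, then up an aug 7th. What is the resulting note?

A##4

A minor seventh down from A4 is B3.
An augmented seventh up from B3 is A##4.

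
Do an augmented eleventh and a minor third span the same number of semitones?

No

An augmented eleventh spans 18 semitones; a minor third spans 3 semitones. They differ by 15.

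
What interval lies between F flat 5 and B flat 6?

F to B spans four letter names (F-G-A-B), plus an octave, so the interval is some kind of eleventh.
The perfect eleventh is 17 semitones; here we have 18, one semitone wider: augmented.
(Equivalently, a compound augmented fourth: an augmented fourth plus an octave.)

augmented eleventh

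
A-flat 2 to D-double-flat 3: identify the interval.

A to D spans four letter names (A-B-C-D), so the interval is some kind of fourth.
Ab2 to Dbb3 spans 4 semitones — one semitone narrower than the perfect fourth (5) — giving a diminished fourth.

diminished 4th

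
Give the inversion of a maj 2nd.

The rule of nine gives the new number: 9 − 2 = 7, so a second becomes a seventh.
Quality inverts too: major becomes minor. That makes the inversion a minor seventh.

minor 7th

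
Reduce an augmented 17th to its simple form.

Subtracting seven from the interval number removes an octave: 17 − 14 = 3.
So an augmented seventeenth is 2 octaves plus an augmented third. The quality is unchanged.

augmented 3rd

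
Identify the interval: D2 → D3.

D to D is the same letter name, plus an octave: an octave.
D2 to D3 is 12 semitones, matching the perfect octave exactly, so the quality is perfect.

perfect octave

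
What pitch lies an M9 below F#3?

Counting two letter names plus an octave down from F lands on E.
A major ninth spans 14 semitones, so from F#3 the target pitch is E2.

E2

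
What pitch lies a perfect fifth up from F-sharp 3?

C-sharp 4

Five letter names up from F: C.
A perfect fifth is 7 semitones; 7 semitones up from F#3 gives C#4.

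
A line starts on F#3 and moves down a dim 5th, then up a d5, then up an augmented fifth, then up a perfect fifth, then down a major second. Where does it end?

A diminished fifth down from F#3 is B#2.
B#2 up a diminished fifth → F#3 (6 semitones).
F#3 up an augmented fifth → C##4 (8 semitones).
A perfect fifth up from C##4 is G##4.
A major second down from G##4 is F##4.

F##4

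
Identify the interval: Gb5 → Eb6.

major 6th

G to E spans six letter names (G-A-B-C-D-E): a sixth.
Counting semitones, Gb5→Eb6 is 9, which is the major sixth.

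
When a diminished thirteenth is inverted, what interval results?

First reduce the compound diminished thirteenth to its simple form, a diminished sixth.
Inverted interval numbers add to nine, so a sixth pairs with a third (6 + 3 = 9).
The quality also flips — diminished becomes augmented — giving an augmented third.

augmented 3rd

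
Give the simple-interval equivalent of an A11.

Each octave removed subtracts seven from the number: 11 − 7 = 4.
Quality carries through unchanged, so the simple form is an augmented fourth.

augmented 4th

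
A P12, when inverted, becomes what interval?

perfect 4th

First reduce the compound perfect twelfth to its simple form, a perfect fifth.
The rule of nine gives the new number: 9 − 5 = 4, so a fifth becomes a fourth.
Quality inverts too: perfect stays perfect. That makes the inversion a perfect fourth.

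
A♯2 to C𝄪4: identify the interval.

A to C spans three letter names (A-B-C), plus an octave: a tenth.
A#2 to C##4 is 16 semitones, matching the major tenth exactly, so the quality is major.
(Equivalently, a compound major third: a major third plus an octave.)

M10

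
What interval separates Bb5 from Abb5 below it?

Descending from Bb5 to Abb5 is the same interval as ascending Abb5 to Bb5.
A to B spans two letter names (A-B): a second.
The major second is 2 semitones; here we have 3, one semitone wider: augmented.

augmented second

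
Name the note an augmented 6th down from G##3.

B2

Counting six letter names down from G lands on B.
An augmented sixth is 10 semitones; 10 semitones down from G##3 gives B2.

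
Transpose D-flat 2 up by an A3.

The third takes the letter from D up to F.
Moving 5 semitones up from Db2 (the size of an augmented third) reaches F#2.

F-sharp 2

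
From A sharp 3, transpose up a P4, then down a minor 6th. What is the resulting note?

A#3 up a perfect fourth → D#4 (5 semitones).
Down a minor sixth from D#4: F##3 (8 semitones down).

F double-sharp 3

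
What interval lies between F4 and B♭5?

F to B spans four letter names (F-G-A-B), plus an octave, so the interval is some kind of eleventh.
Counting semitones, F4→Bb5 is 17, which is the perfect eleventh.
(Equivalently, a compound perfect fourth: a perfect fourth plus an octave.)

perfect eleventh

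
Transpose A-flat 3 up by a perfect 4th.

D-flat 4

Counting four letter names up from A lands on D.
A perfect fourth is 5 semitones; 5 semitones up from Ab3 gives Db4.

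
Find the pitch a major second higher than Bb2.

C3

The second takes the letter from B up to C.
A major second is 2 semitones; 2 semitones up from Bb2 gives C3.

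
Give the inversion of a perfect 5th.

The rule of nine gives the new number: 9 − 5 = 4, so a fifth becomes a fourth.
And perfect stays perfect under inversion, so we get a perfect fourth.

perfect 4th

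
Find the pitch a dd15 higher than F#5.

Fb7

The letter stays F (same as the start), shifted two octaves up.
A doubly diminished fifteenth is 22 semitones; 22 semitones up from F#5 gives Fb7.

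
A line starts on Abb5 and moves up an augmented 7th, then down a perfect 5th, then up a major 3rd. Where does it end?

E6

Up an augmented seventh from Abb5: G6 (12 semitones up).
A perfect fifth down from G6 is C6.
C6 up a major third → E6 (4 semitones).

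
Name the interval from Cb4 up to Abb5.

C to A spans six letter names (C-D-E-F-G-A), plus an octave — that makes it a thirteenth of some quality.
Cb4 to Abb5 is 20 semitones, a half step short of the major thirteenth (21), so this is minor.
(Equivalently, a compound minor sixth: a minor sixth plus an octave.)

m13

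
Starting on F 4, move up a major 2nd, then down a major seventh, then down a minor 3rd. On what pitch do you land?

F4 up a major second → G4 (2 semitones).
A major seventh down from G4 is Ab3.
Ab3 down a minor third → F3 (3 semitones).

F 3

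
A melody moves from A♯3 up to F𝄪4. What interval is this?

A to F spans six letter names (A-B-C-D-E-F) — that makes it a sixth of some quality.
Counting semitones, A#3→F##4 is 9, which is the major sixth.

major sixth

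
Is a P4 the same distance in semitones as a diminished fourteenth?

No

5 semitones (perfect fourth) vs 21 semitones (diminished fourteenth): not equal.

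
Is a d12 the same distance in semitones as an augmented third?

No

A diminished twelfth spans 18 semitones; an augmented third spans 5 semitones. They differ by 13.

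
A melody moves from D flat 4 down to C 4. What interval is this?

minor second

Descending from Db4 to C4 is the same interval as ascending C4 to Db4.
C to D spans two letter names (C-D) — that makes it a second of some quality.
C4 to Db4 is 1 semitone, a half step short of the major second (2), so this is minor.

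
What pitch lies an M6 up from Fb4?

Six letter names up from F: D.
Moving 9 semitones up from Fb4 (the size of a major sixth) reaches Db5.

Db5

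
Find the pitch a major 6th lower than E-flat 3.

The sixth takes the letter from E down to G.
A major sixth spans 9 semitones, so from Eb3 the target pitch is Gb2.

G-flat 2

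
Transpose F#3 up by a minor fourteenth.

E5

The fourteenth's letter: F up seven letter names plus an octave → E.
A minor fourteenth is 22 semitones; 22 semitones up from F#3 gives E5.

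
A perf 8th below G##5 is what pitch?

An octave keeps the letter name G, an octave down from G.
Moving 12 semitones down from G##5 (the size of a perfect octave) reaches G##4.

G##4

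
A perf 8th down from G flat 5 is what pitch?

G flat 4

An octave keeps the letter name G, an octave down from G.
A perfect octave spans 12 semitones, so from Gb5 the target pitch is Gb4.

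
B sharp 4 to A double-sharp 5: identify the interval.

major seventh

B to A spans seven letter names (B-C-D-E-F-G-A), so the interval is some kind of seventh.
Counting semitones, B#4→A##5 is 11, which is the major seventh.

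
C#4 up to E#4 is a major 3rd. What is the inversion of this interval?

minor sixth

Interval numbers invert to sum to nine: 3 + 6 = 9, so a third inverts to a sixth.
And major becomes minor under inversion, so we get a minor sixth.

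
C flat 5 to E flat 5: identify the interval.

C to E spans three letter names (C-D-E), so the interval is some kind of third.
Counting semitones, Cb5→Eb5 is 4, which is the major third.

major third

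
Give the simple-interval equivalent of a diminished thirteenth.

diminished sixth

Subtracting seven from the interval number removes an octave: 13 − 7 = 6.
Quality carries through unchanged, so the simple form is a diminished sixth.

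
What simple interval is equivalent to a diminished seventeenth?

d3

Each octave removed subtracts seven from the number: 17 − 14 = 3.
Quality carries through unchanged, so the simple form is a diminished third.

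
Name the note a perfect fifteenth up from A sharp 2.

A fifteenth keeps the letter name A, two octaves up from A.
A perfect fifteenth spans 24 semitones, so from A#2 the target pitch is A#4.

A sharp 4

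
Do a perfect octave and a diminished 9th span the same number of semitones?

Yes

A perfect octave spans 12 semitones, and a diminished ninth also spans 12 semitones — they're enharmonic.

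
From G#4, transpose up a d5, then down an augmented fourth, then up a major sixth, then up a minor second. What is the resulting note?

Up a diminished fifth from G#4: D5 (6 semitones up).
D5 down an augmented fourth → Ab4 (6 semitones).
Up a major sixth from Ab4: F5 (9 semitones up).
Up a minor second from F5: Gb5 (1 semitone up).

Gb5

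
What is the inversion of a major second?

The rule of nine gives the new number: 9 − 2 = 7, so a second becomes a seventh.
Quality inverts too: major becomes minor. That makes the inversion a minor seventh.

m7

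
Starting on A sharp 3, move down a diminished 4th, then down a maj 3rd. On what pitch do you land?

C double-sharp 3

A#3 down a diminished fourth → E##3 (4 semitones).
A major third down from E##3 is C##3.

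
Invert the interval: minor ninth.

M7

First reduce the compound minor ninth to its simple form, a minor second.
Interval numbers invert to sum to nine: 2 + 7 = 9, so a second inverts to a seventh.
Quality inverts too: minor becomes major. That makes the inversion a major seventh.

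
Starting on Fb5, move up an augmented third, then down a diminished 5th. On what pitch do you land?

D#5

Up an augmented third from Fb5: A5 (5 semitones up).
Down a diminished fifth from A5: D#5 (6 semitones down).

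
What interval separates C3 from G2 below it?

perfect 4th

Descending from C3 to G2 is the same interval as ascending G2 to C3.
G to C spans four letter names (G-A-B-C) — that makes it a fourth of some quality.
G2 to C3 is 5 semitones, matching the perfect fourth exactly, so the quality is perfect.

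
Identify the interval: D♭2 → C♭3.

minor seventh

D to C spans seven letter names (D-E-F-G-A-B-C): a seventh.
At 10 semitones, Db2→Cb3 falls one short of a major seventh: minor.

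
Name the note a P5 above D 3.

A 3

The fifth takes the letter from D up to A.
A perfect fifth spans 7 semitones, so from D3 the target pitch is A3.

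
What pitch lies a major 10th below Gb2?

Ebb1

Three letters down from G (plus an octave) reaches E.
A major tenth spans 16 semitones, so from Gb2 the target pitch is Ebb1.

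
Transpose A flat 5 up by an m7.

The seventh takes the letter from A up to G.
Moving 10 semitones up from Ab5 (the size of a minor seventh) reaches Gb6.

G flat 6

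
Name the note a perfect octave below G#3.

The letter stays G (same as the start), shifted an octave down.
Moving 12 semitones down from G#3 (the size of a perfect octave) reaches G#2.

G#2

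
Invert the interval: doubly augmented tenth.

dd6

First reduce the compound doubly augmented tenth to its simple form, a doubly augmented third.
Inverted interval numbers add to nine, so a third pairs with a sixth (3 + 6 = 9).
Quality inverts too: doubly augmented becomes doubly diminished. That makes the inversion a doubly diminished sixth.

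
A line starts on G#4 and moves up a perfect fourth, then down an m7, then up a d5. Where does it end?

A4

A perfect fourth up from G#4 is C#5.
A minor seventh down from C#5 is D#4.
D#4 up a diminished fifth → A4 (6 semitones).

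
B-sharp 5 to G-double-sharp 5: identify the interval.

m3

Descending from B#5 to G##5 is the same interval as ascending G##5 to B#5.
G to B spans three letter names (G-A-B), so the interval is some kind of third.
At 3 semitones, G##5→B#5 falls one short of a major third: minor.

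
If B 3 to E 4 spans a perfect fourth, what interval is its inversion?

perfect 5th

The rule of nine gives the new number: 9 − 4 = 5, so a fourth becomes a fifth.
The quality also flips — perfect stays perfect — giving a perfect fifth.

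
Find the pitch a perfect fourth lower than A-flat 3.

E-flat 3

Counting four letter names down from A lands on E.
Moving 5 semitones down from Ab3 (the size of a perfect fourth) reaches Eb3.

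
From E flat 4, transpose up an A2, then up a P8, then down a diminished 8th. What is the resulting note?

Up an augmented second from Eb4: F#4 (3 semitones up).
A perfect octave up from F#4 is F#5.
Down a diminished octave from F#5: F##4 (11 semitones down).

F double-sharp 4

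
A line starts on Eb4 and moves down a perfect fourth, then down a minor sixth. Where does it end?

D3

A perfect fourth down from Eb4 is Bb3.
Down a minor sixth from Bb3: D3 (8 semitones down).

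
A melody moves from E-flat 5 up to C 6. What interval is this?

E to C spans six letter names (E-F-G-A-B-C) — that makes it a sixth of some quality.
Eb5 to C6 is 9 semitones, matching the major sixth exactly, so the quality is major.

M6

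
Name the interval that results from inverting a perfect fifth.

Inverted interval numbers add to nine, so a fifth pairs with a fourth (5 + 4 = 9).
And perfect stays perfect under inversion, so we get a perfect fourth.

perfect fourth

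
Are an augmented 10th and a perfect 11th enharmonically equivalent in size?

Yes

An augmented tenth spans 17 semitones, and a perfect eleventh also spans 17 semitones — they're enharmonic.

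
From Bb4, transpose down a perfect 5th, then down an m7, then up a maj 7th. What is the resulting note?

Bb4 down a perfect fifth → Eb4 (7 semitones).
Eb4 down a minor seventh → F3 (10 semitones).
F3 up a major seventh → E4 (11 semitones).

E4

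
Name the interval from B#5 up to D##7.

B to D spans three letter names (B-C-D), plus an octave: a tenth.
Counting semitones, B#5→D##7 is 16, which is the major tenth.
(Equivalently, a compound major third: a major third plus an octave.)

major tenth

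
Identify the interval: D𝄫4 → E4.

D to E spans two letter names (D-E), so the interval is some kind of second.
The major second is 2 semitones; here we have 4, two semitones wider: doubly augmented.

doubly augmented second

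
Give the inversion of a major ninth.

First reduce the compound major ninth to its simple form, a major second.
Inverted interval numbers add to nine, so a second pairs with a seventh (2 + 7 = 9).
The quality also flips — major becomes minor — giving a minor seventh.

m7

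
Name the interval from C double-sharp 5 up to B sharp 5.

C to B spans seven letter names (C-D-E-F-G-A-B): a seventh.
At 10 semitones, C##5→B#5 falls one short of a major seventh: minor.

minor seventh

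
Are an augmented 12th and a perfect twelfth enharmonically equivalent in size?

No

An augmented twelfth is 20 semitones but a perfect twelfth is 19 semitones — different sizes.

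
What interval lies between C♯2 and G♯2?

C to G spans five letter names (C-D-E-F-G) — that makes it a fifth of some quality.
C#2 to G#2 is 7 semitones, matching the perfect fifth exactly, so the quality is perfect.

perfect 5th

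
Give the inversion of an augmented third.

Inverted interval numbers add to nine, so a third pairs with a sixth (3 + 6 = 9).
And augmented becomes diminished under inversion, so we get a diminished sixth.

diminished 6th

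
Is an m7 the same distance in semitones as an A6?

Yes

A minor seventh spans 10 semitones, and an augmented sixth also spans 10 semitones — they're enharmonic.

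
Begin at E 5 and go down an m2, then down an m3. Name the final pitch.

A minor second down from E5 is D#5.
Down a minor third from D#5: B#4 (3 semitones down).

B sharp 4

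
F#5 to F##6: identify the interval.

augmented octave

F to F is the same letter name, plus an octave: an octave.
A perfect octave would be 12 semitones; F#5 to F##6 is 13, one semitone wider, so the interval is augmented.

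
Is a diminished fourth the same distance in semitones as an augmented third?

No

A diminished fourth is 4 semitones but an augmented third is 5 semitones — different sizes.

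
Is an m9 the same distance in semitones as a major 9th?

No

A minor ninth is 13 semitones but a major ninth is 14 semitones — different sizes.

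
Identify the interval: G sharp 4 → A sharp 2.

Descending from G#4 to A#2 is the same interval as ascending A#2 to G#4.
A to G spans seven letter names (A-B-C-D-E-F-G), plus an octave: a fourteenth.
At 22 semitones, A#2→G#4 falls one short of a major fourteenth: minor.
(Equivalently, a compound minor seventh: a minor seventh plus an octave.)

minor fourteenth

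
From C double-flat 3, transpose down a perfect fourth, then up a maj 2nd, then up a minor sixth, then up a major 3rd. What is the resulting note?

A double-flat 3

Cbb3 down a perfect fourth → Gbb2 (5 semitones).
Gbb2 up a major second → Abb2 (2 semitones).
Abb2 up a minor sixth → Fbb3 (8 semitones).
Fbb3 up a major third → Abb3 (4 semitones).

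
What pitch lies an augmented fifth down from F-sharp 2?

B-flat 1

Five letter names down from F: B.
An augmented fifth spans 8 semitones, so from F#2 the target pitch is Bb1.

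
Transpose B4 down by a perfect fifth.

Counting five letter names down from B lands on E.
A perfect fifth is 7 semitones; 7 semitones down from B4 gives E4.

E4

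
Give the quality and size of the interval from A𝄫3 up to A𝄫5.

perfect fifteenth

A to A is the same letter name, plus 2 octaves, so the interval is some kind of fifteenth.
The perfect fifteenth spans 24 semitones, and Abb3 to Abb5 is exactly 24 semitones — so this is a perfect fifteenth.
(Equivalently, a compound perfect octave: a perfect octave plus an octave.)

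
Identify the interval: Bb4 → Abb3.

Descending from Bb4 to Abb3 is the same interval as ascending Abb3 to Bb4.
A to B spans two letter names (A-B), plus an octave — that makes it a ninth of some quality.
Abb3 to Bb4 spans 15 semitones — one semitone wider than the major ninth (14) — giving an augmented ninth.
(Equivalently, a compound augmented second: an augmented second plus an octave.)

A9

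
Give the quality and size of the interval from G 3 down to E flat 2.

major tenth

Descending from G3 to Eb2 is the same interval as ascending Eb2 to G3.
E to G spans three letter names (E-F-G), plus an octave — that makes it a tenth of some quality.
The major tenth spans 16 semitones, and Eb2 to G3 is exactly 16 semitones — so this is a major tenth.
(Equivalently, a compound major third: a major third plus an octave.)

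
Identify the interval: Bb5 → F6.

P5

B to F spans five letter names (B-C-D-E-F): a fifth.
Counting semitones, Bb5→F6 is 7, which is the perfect fifth.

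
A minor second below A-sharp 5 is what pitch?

G-double-sharp 5

The second takes the letter from A down to G.
Moving 1 semitone down from A#5 (the size of a minor second) reaches G##5.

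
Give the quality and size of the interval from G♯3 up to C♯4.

G to C spans four letter names (G-A-B-C): a fourth.
Counting semitones, G#3→C#4 is 5, which is the perfect fourth.

perfect 4th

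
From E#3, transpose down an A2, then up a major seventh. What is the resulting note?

E#3 down an augmented second → D3 (3 semitones).
A major seventh up from D3 is C#4.

C#4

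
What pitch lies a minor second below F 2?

Counting two letter names down from F lands on E.
Moving 1 semitone down from F2 (the size of a minor second) reaches E2.

E 2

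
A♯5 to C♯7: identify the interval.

minor 10th

A to C spans three letter names (A-B-C), plus an octave — that makes it a tenth of some quality.
A major tenth would be 16 semitones, but A#5 to C#7 is 15 — one semitone narrower, making it a minor tenth.
(Equivalently, a compound minor third: a minor third plus an octave.)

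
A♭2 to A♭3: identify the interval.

A to A is the same letter name, plus an octave — that makes it an octave of some quality.
The perfect octave spans 12 semitones, and Ab2 to Ab3 is exactly 12 semitones — so this is a perfect octave.

perfect octave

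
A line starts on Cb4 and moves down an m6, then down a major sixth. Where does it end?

Cb4 down a minor sixth → Eb3 (8 semitones).
Down a major sixth from Eb3: Gb2 (9 semitones down).

Gb2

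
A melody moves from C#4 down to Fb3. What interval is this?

AA5

Descending from C#4 to Fb3 is the same interval as ascending Fb3 to C#4.
F to C spans five letter names (F-G-A-B-C), so the interval is some kind of fifth.
Fb3 to C#4 spans 9 semitones — two semitones wider than the perfect fifth (7) — giving a doubly augmented fifth.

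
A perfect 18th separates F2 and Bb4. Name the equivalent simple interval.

Subtracting seven from the interval number removes an octave: 18 − 14 = 4.
Quality carries through unchanged, so the simple form is a perfect fourth.

perfect fourth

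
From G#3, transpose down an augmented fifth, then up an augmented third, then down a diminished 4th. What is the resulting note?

G#3 down an augmented fifth → C3 (8 semitones).
C3 up an augmented third → E#3 (5 semitones).
Down a diminished fourth from E#3: B##2 (4 semitones down).

B##2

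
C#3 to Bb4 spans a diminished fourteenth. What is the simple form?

d7

Subtracting seven from the interval number removes an octave: 14 − 7 = 7.
So a diminished fourteenth is an octave plus a diminished seventh. The quality is unchanged.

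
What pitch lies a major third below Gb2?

Ebb2

Three letter names down from G: E.
Moving 4 semitones down from Gb2 (the size of a major third) reaches Ebb2.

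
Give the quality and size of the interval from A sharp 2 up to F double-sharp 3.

A to F spans six letter names (A-B-C-D-E-F): a sixth.
A#2 to F##3 is 9 semitones, matching the major sixth exactly, so the quality is major.

major 6th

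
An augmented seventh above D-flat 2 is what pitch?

The seventh takes the letter from D up to C.
Moving 12 semitones up from Db2 (the size of an augmented seventh) reaches C#3.

C-sharp 3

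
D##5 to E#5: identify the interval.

m2

D to E spans two letter names (D-E), so the interval is some kind of second.
At 1 semitone, D##5→E#5 falls one short of a major second: minor.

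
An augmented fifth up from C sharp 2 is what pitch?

G double-sharp 2

The fifth takes the letter from C up to G.
An augmented fifth spans 8 semitones, so from C#2 the target pitch is G##2.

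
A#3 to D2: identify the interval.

Descending from A#3 to D2 is the same interval as ascending D2 to A#3.
D to A spans five letter names (D-E-F-G-A), plus an octave: a twelfth.
A perfect twelfth would be 19 semitones; D2 to A#3 is 20, one semitone wider, so the interval is augmented.
(Equivalently, a compound augmented fifth: an augmented fifth plus an octave.)

A12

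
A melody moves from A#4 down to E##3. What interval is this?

diminished eleventh

Descending from A#4 to E##3 is the same interval as ascending E##3 to A#4.
E to A spans four letter names (E-F-G-A), plus an octave, so the interval is some kind of eleventh.
The perfect eleventh is 17 semitones; here we have 16, one semitone narrower: diminished.
(Equivalently, a compound diminished fourth: a diminished fourth plus an octave.)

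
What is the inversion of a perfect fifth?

Interval numbers invert to sum to nine: 5 + 4 = 9, so a fifth inverts to a fourth.
The quality also flips — perfect stays perfect — giving a perfect fourth.

perfect 4th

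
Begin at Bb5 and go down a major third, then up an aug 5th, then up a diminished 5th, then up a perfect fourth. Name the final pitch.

Db7

Bb5 down a major third → Gb5 (4 semitones).
An augmented fifth up from Gb5 is D6.
Up a diminished fifth from D6: Ab6 (6 semitones up).
A perfect fourth up from Ab6 is Db7.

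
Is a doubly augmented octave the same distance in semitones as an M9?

Yes

Both span 14 semitones: a doubly augmented octave and a major ninth are the same chromatic distance.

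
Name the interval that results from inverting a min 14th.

First reduce the compound minor fourteenth to its simple form, a minor seventh.
Inverted interval numbers add to nine, so a seventh pairs with a second (7 + 2 = 9).
Quality inverts too: minor becomes major. That makes the inversion a major second.

M2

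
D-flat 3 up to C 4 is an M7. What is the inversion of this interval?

m2

Interval numbers invert to sum to nine: 7 + 2 = 9, so a seventh inverts to a second.
Quality inverts too: major becomes minor. That makes the inversion a minor second.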